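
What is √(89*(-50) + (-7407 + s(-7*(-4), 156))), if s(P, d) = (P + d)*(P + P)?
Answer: I*√1553 ≈ 39.408*I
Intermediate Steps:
s(P, d) = 2*P*(P + d) (s(P, d) = (P + d)*(2*P) = 2*P*(P + d))
√(89*(-50) + (-7407 + s(-7*(-4), 156))) = √(89*(-50) + (-7407 + 2*(-7*(-4))*(-7*(-4) + 156))) = √(-4450 + (-7407 + 2*28*(28 + 156))) = √(-4450 + (-7407 + 2*28*184)) = √(-4450 + (-7407 + 10304)) = √(-4450 + 2897) = √(-1553) = I*√1553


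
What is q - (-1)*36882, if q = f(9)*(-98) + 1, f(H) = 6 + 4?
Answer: 35903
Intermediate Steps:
f(H) = 10
q = -979 (q = 10*(-98) + 1 = -980 + 1 = -979)
q - (-1)*36882 = -979 - (-1)*36882 = -979 - 1*(-36882) = -979 + 36882 = 35903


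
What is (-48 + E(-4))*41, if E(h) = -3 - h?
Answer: -1927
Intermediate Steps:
(-48 + E(-4))*41 = (-48 + (-3 - 1*(-4)))*41 = (-48 + (-3 + 4))*41 = (-48 + 1)*41 = -47*41 = -1927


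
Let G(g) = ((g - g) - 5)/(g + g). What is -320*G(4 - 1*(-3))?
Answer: 800/7 ≈ 114.29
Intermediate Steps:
G(g) = -5/(2*g) (G(g) = (0 - 5)/((2*g)) = -5/(2*g))
-320*G(4 - 1*(-3)) = -(-800)/(4 - 1*(-3)) = -(-800)/(4 + 3) = -(-800)/7 = -320*(-5/14) = 800/7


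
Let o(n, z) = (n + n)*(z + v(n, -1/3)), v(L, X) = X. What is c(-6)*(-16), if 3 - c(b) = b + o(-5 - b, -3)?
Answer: -752/3 ≈ -250.67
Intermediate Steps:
o(n, z) = 2*n*(-⅓ + z) (o(n, z) = (n + n)*(z - 1/3) = (2*n)*(z - 1*⅓) = (2*n)*(z - ⅓) = (2*n)*(-⅓ + z) = 2*n*(-⅓ + z))
c(b) = -91/3 - 23*b/3 (c(b) = 3 - (b + 2*(-5 - b)*(-1 + 3*(-3))/3) = 3 - (b + 2*(-5 - b)*(-1 - 9)/3) = 3 - (b + (⅔)*(-5 - b)*(-10)) = 3 - (b + (100/3 + 20*b/3)) = 3 - (100/3 + 23*b/3) = 3 + (-100/3 - 23*b/3) = -91/3 - 23*b/3)
c(-6)*(-16) = (-91/3 - 23/3*(-6))*(-16) = (-91/3 + 46)*(-16) = (47/3)*(-16) = -752/3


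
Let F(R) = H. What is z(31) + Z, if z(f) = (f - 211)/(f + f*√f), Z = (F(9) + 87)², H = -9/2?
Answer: 843999/124 - 6*√31/31 ≈ 6805.4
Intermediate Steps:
H = -9/2 (H = -9*½ = -9/2 ≈ -4.5000)
F(R) = -9/2
Z = 27225/4 (Z = (-9/2 + 87)² = (165/2)² = 27225/4 ≈ 6806.3)
z(f) = (-211 + f)/(f + f^(3/2))
z(31) + Z = (-211 + 31)/(31 + 31^(3/2)) + 27225/4 = -180/(31 + 31*√31) + 27225/4 = 27225/4 - 180/(31 + 31*√31)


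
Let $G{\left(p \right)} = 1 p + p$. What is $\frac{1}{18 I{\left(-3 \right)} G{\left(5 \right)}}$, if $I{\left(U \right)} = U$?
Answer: $- \frac{1}{540} \approx -0.0018519$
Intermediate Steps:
$G{\left(p \right)} = 2 p$ ($G{\left(p \right)} = p + p = 2 p$)
$\frac{1}{18 I{\left(-3 \right)} G{\left(5 \right)}} = \frac{1}{18 \left(-3\right) 2 \cdot 5} = \frac{1}{\left(-54\right) 10} = \frac{1}{-540} = - \frac{1}{540}$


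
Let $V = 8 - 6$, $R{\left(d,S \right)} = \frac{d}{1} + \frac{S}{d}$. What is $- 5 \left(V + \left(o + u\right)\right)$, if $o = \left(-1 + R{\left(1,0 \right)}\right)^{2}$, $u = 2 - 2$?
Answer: $-10$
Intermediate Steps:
$R{\left(d,S \right)} = d + \frac{S}{d}$ ($R{\left(d,S \right)} = d 1 + \frac{S}{d} = d + \frac{S}{d}$)
$u = 0$ ($u = 2 - 2 = 0$)
$o = 0$ ($o = \left(-1 + \left(1 + \frac{0}{1}\right)\right)^{2} = \left(-1 + \left(1 + 0 \cdot 1\right)\right)^{2} = \left(-1 + \left(1 + 0\right)\right)^{2} = \left(-1 + 1\right)^{2} = 0^{2} = 0$)
$V = 2$
$- 5 \left(V + \left(o + u\right)\right) = - 5 \left(2 + \left(0 + 0\right)\right) = - 5 \left(2 + 0\right) = \left(-5\right) 2 = -10$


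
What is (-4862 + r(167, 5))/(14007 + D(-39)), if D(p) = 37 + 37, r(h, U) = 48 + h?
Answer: -4647/14081 ≈ -0.33002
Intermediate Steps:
D(p) = 74
(-4862 + r(167, 5))/(14007 + D(-39)) = (-4862 + (48 + 167))/(14007 + 74) = (-4862 + 215)/14081 = -4647*1/14081 = -4647/14081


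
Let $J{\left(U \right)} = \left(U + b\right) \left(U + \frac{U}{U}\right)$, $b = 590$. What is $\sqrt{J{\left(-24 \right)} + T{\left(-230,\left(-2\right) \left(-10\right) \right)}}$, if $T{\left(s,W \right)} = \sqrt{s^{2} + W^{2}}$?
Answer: $\sqrt{-13018 + 10 \sqrt{533}} \approx 113.08 i$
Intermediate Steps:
$T{\left(s,W \right)} = \sqrt{W^{2} + s^{2}}$
$J{\left(U \right)} = \left(1 + U\right) \left(590 + U\right)$ ($J{\left(U \right)} = \left(U + 590\right) \left(U + \frac{U}{U}\right) = \left(590 + U\right) \left(U + 1\right) = \left(590 + U\right) \left(1 + U\right) = \left(1 + U\right) \left(590 + U\right)$)
$\sqrt{J{\left(-24 \right)} + T{\left(-230,\left(-2\right) \left(-10\right) \right)}} = \sqrt{\left(590 + \left(-24\right)^{2} + 591 \left(-24\right)\right) + \sqrt{\left(\left(-2\right) \left(-10\right)\right)^{2} + \left(-230\right)^{2}}} = \sqrt{\left(590 + 576 - 14184\right) + \sqrt{20^{2} + 52900}} = \sqrt{-13018 + \sqrt{400 + 52900}} = \sqrt{-13018 + \sqrt{53300}} = \sqrt{-13018 + 10 \sqrt{533}}$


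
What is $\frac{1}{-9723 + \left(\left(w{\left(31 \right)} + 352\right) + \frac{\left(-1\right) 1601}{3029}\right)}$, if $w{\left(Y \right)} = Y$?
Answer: $- \frac{3029}{28292461} \approx -0.00010706$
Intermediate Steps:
$\frac{1}{-9723 + \left(\left(w{\left(31 \right)} + 352\right) + \frac{\left(-1\right) 1601}{3029}\right)} = \frac{1}{-9723 + \left(\left(31 + 352\right) + \frac{\left(-1\right) 1601}{3029}\right)} = \frac{1}{-9723 + \left(383 - \frac{1601}{3029}\right)} = \frac{1}{-9723 + \frac{1158506}{3029}} = \frac{1}{- \frac{28292461}{3029}} = - \frac{3029}{28292461}$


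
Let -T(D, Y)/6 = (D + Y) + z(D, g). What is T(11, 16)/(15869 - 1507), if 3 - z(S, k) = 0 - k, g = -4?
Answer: -78/7181 ≈ -0.010862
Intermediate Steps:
z(S, k) = 3 + k (z(S, k) = 3 - (0 - k) = 3 - (-1)*k = 3 + k)
T(D, Y) = 6 - 6*D - 6*Y (T(D, Y) = -6*((D + Y) + (3 - 4)) = -6*((D + Y) - 1) = -6*(-1 + D + Y) = 6 - 6*D - 6*Y)
T(11, 16)/(15869 - 1507) = (6 - 6*11 - 6*16)/(15869 - 1507) = (6 - 66 - 96)/14362 = (1/14362)*(-156) = -78/7181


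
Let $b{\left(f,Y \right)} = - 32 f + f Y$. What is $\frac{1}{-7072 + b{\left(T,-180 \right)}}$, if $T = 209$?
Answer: $- \frac{1}{51380} \approx -1.9463 \cdot 10^{-5}$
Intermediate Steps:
$b{\left(f,Y \right)} = - 32 f + Y f$
$\frac{1}{-7072 + b{\left(T,-180 \right)}} = \frac{1}{-7072 + 209 \left(-32 - 180\right)} = \frac{1}{-7072 + 209 \left(-212\right)} = \frac{1}{-7072 - 44308} = \frac{1}{-51380} = - \frac{1}{51380}$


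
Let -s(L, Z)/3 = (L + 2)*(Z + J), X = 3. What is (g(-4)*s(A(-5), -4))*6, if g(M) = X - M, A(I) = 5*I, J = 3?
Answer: -2898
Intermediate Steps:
s(L, Z) = -3*(2 + L)*(3 + Z) (s(L, Z) = -3*(L + 2)*(Z + 3) = -3*(2 + L)*(3 + Z))
g(M) = 3 - M
(g(-4)*s(A(-5), -4))*6 = ((3 - 1*(-4))*(-18 - 45*(-5) - 6*(-4) - 3*5*(-5)*(-4)))*6 = ((3 + 4)*(-18 - 9*(-25) + 24 - 3*(-25)*(-4)))*6 = (7*(-18 + 225 + 24 - 300))*6 = (7*(-69))*6 = -483*6 = -2898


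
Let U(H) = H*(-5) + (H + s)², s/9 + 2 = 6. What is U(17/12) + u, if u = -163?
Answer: 177109/144 ≈ 1229.9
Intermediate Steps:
s = 36 (s = -18 + 9*6 = -18 + 54 = 36)
U(H) = (36 + H)² - 5*H (U(H) = H*(-5) + (H + 36)² = -5*H + (36 + H)² = (36 + H)² - 5*H)
U(17/12) + u = ((36 + 17/12)² - 85/12) - 163 = ((36 + 17*(1/12))² - 85/12) - 163 = ((36 + 17/12)² - 5*17/12) - 163 = ((449/12)² - 85/12) - 163 = (201601/144 - 85/12) - 163 = 200581/144 - 163 = 177109/144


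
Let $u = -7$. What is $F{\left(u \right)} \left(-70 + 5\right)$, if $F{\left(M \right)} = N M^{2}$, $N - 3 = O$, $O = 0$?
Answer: $-9555$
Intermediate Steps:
$N = 3$ ($N = 3 + 0 = 3$)
$F{\left(M \right)} = 3 M^{2}$
$F{\left(u \right)} \left(-70 + 5\right) = 3 \left(-7\right)^{2} \left(-70 + 5\right) = 3 \cdot 49 \left(-65\right) = 147 \left(-65\right) = -9555$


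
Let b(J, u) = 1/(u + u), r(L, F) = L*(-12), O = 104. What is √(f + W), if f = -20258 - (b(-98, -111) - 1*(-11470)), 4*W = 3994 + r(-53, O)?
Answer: 5*I*√15066363/111 ≈ 174.84*I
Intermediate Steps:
r(L, F) = -12*L
b(J, u) = 1/(2*u)
W = 2315/2 (W = (3994 - 12*(-53))/4 = (3994 + 636)/4 = (¼)*4630 = 2315/2 ≈ 1157.5)
f = -7043615/222 (f = -20258 - ((½)/(-111) - 1*(-11470)) = -20258 - ((½)*(-1/111) + 11470) = -20258 - (-1/222 + 11470) = -20258 - 1*2546339/222 = -20258 - 2546339/222 = -7043615/222 ≈ -31728.)
√(f + W) = √(-7043615/222 + 2315/2) = √(-3393325/111) = 5*I*√15066363/111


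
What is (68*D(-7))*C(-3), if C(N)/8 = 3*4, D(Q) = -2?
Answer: -13056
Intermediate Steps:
C(N) = 96 (C(N) = 8*(3*4) = 8*12 = 96)
(68*D(-7))*C(-3) = (68*(-2))*96 = -136*96 = -13056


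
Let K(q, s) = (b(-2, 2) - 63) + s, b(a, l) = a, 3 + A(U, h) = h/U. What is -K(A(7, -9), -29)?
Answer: 94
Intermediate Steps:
A(U, h) = -3 + h/U
K(q, s) = -65 + s (K(q, s) = (-2 - 63) + s = -65 + s)
-K(A(7, -9), -29) = -(-65 - 29) = -1*(-94) = 94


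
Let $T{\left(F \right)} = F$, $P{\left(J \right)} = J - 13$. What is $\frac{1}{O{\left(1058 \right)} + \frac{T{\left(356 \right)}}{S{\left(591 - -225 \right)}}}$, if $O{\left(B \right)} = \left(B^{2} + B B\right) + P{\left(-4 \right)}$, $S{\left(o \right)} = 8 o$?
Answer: $\frac{1632}{3653576441} \approx 4.4669 \cdot 10^{-7}$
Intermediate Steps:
$P{\left(J \right)} = -13 + J$
$O{\left(B \right)} = -17 + 2 B^{2}$ ($O{\left(B \right)} = \left(B^{2} + B B\right) - 17 = \left(B^{2} + B^{2}\right) - 17 = 2 B^{2} - 17 = -17 + 2 B^{2}$)
$\frac{1}{O{\left(1058 \right)} + \frac{T{\left(356 \right)}}{S{\left(591 - -225 \right)}}} = \frac{1}{\left(-17 + 2 \cdot 1058^{2}\right) + \frac{356}{8 \left(591 - -225\right)}} = \frac{1}{\left(-17 + 2 \cdot 1119364\right) + \frac{356}{8 \left(591 + 225\right)}} = \frac{1}{\left(-17 + 2238728\right) + \frac{356}{8 \cdot 816}} = \frac{1}{2238711 + \frac{356}{6528}} = \frac{1}{2238711 + 356 \cdot \frac{1}{6528}} = \frac{1}{2238711 + \frac{89}{1632}} = \frac{1}{\frac{3653576441}{1632}} = \frac{1632}{3653576441}$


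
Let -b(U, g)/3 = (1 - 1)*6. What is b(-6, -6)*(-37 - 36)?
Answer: 0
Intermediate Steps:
b(U, g) = 0 (b(U, g) = -3*(1 - 1)*6 = -0*6 = -3*0 = 0)
b(-6, -6)*(-37 - 36) = 0*(-37 - 36) = 0*(-73) = 0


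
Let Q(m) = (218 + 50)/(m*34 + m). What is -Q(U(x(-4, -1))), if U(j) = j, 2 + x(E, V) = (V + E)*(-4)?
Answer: -134/315 ≈ -0.42540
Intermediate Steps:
x(E, V) = -2 - 4*E - 4*V (x(E, V) = -2 + (V + E)*(-4) = -2 + (E + V)*(-4) = -2 + (-4*E - 4*V) = -2 - 4*E - 4*V)
Q(m) = 268/(35*m) (Q(m) = 268/(34*m + m) = 268/((35*m)) = 268*(1/(35*m)) = 268/(35*m))
-Q(U(x(-4, -1))) = -268/(35*(-2 - 4*(-4) - 4*(-1))) = -268/(35*(-2 + 16 + 4)) = -268/(35*18) = -1*134/315 = -134/315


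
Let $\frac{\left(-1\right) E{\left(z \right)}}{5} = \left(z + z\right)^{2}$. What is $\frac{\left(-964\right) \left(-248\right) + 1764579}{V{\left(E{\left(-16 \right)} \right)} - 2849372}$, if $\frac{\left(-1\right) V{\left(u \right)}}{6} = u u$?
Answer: $- \frac{2003651}{160135772} \approx -0.012512$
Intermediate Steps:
$E{\left(z \right)} = - 20 z^{2}$ ($E{\left(z \right)} = - 5 \left(z + z\right)^{2} = - 5 \left(2 z\right)^{2} = - 5 \cdot 4 z^{2} = - 20 z^{2}$)
$V{\left(u \right)} = - 6 u^{2}$ ($V{\left(u \right)} = - 6 u u = - 6 u^{2}$)
$\frac{\left(-964\right) \left(-248\right) + 1764579}{V{\left(E{\left(-16 \right)} \right)} - 2849372} = \frac{\left(-964\right) \left(-248\right) + 1764579}{- 6 \left(- 20 \left(-16\right)^{2}\right)^{2} - 2849372} = \frac{239072 + 1764579}{- 6 \left(\left(-20\right) 256\right)^{2} - 2849372} = \frac{2003651}{- 6 \left(-5120\right)^{2} - 2849372} = \frac{2003651}{\left(-6\right) 26214400 - 2849372} = \frac{2003651}{-157286400 - 2849372} = \frac{2003651}{-160135772} = 2003651 \left(- \frac{1}{160135772}\right) = - \frac{2003651}{160135772}$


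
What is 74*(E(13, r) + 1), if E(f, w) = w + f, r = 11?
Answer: 1850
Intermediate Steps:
E(f, w) = f + w
74*(E(13, r) + 1) = 74*((13 + 11) + 1) = 74*(24 + 1) = 74*25 = 1850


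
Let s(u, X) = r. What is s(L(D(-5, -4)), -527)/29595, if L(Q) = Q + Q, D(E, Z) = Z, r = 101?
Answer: 101/29595 ≈ 0.0034127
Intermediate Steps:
L(Q) = 2*Q
s(u, X) = 101
s(L(D(-5, -4)), -527)/29595 = 101/29595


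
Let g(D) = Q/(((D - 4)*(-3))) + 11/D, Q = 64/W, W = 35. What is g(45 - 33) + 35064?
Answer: 14727233/420 ≈ 35065.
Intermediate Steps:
Q = 64/35 ≈ 1.8286
g(D) = 11/D + 64/(35*(12 - 3*D)) (g(D) = 64/(35*(((D - 4)*(-3)))) + 11/D = 64/(35*(((-4 + D)*(-3)))) + 11/D = 64/(35*(12 - 3*D)) + 11/D = 11/D + 64/(35*(12 - 3*D)))
g(45 - 33) + 35064 = (-4620 + 1091*(45 - 33))/(105*(45 - 33)*(-4 + (45 - 33))) + 35064 = (1/105)*(-4620 + 1091*12)/(12*(-4 + 12)) + 35064 = (1/105)*(1/12)*(-4620 + 13092)/8 + 35064 = (1/105)*(1/12)*(⅛)*8472 + 35064 = 353/420 + 35064 = 14727233/420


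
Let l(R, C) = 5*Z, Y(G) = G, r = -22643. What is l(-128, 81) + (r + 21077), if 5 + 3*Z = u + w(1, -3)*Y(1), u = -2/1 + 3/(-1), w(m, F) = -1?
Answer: -4753/3 ≈ -1584.3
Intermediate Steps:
u = -5 (u = -2*1 + 3*(-1) = -2 - 3 = -5)
Z = -11/3 (Z = -5/3 + (-5 - 1*1)/3 = -5/3 + (-5 - 1)/3 = -5/3 + (⅓)*(-6) = -5/3 - 2 = -11/3 ≈ -3.6667)
l(R, C) = -55/3 (l(R, C) = 5*(-11/3) = -55/3)
l(-128, 81) + (r + 21077) = -55/3 + (-22643 + 21077) = -55/3 - 1566 = -4753/3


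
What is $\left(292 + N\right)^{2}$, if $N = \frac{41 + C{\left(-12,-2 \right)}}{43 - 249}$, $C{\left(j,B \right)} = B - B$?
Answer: $\frac{3613332321}{42436} \approx 85148.0$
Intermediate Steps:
$C{\left(j,B \right)} = 0$
$N = - \frac{41}{206}$ ($N = \frac{41 + 0}{43 - 249} = \frac{41}{-206} = 41 \left(- \frac{1}{206}\right) = - \frac{41}{206} \approx -0.19903$)
$\left(292 + N\right)^{2} = \left(292 - \frac{41}{206}\right)^{2} = \left(\frac{60111}{206}\right)^{2} = \frac{3613332321}{42436}$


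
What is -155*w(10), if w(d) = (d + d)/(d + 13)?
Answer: -3100/23 ≈ -134.78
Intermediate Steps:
w(d) = 2*d/(13 + d) (w(d) = (2*d)/(13 + d) = 2*d/(13 + d))
-155*w(10) = -310*10/(13 + 10) = -310*10/23 = -155*20/23 = -3100/23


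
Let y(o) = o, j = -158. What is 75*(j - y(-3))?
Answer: -11625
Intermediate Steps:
75*(j - y(-3)) = 75*(-158 - 1*(-3)) = 75*(-158 + 3) = 75*(-155) = -11625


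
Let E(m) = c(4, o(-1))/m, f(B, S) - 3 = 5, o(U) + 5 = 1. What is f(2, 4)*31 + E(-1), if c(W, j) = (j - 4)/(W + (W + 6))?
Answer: 1740/7 ≈ 248.57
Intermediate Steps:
o(U) = -4 (o(U) = -5 + 1 = -4)
c(W, j) = (-4 + j)/(6 + 2*W) (c(W, j) = (-4 + j)/(W + (6 + W)) = (-4 + j)/(6 + 2*W))
f(B, S) = 8 (f(B, S) = 3 + 5 = 8)
E(m) = -4/(7*m) (E(m) = ((-4 - 4)/(2*(3 + 4)))/m = ((½)*(-8)/7)/m = ((½)*(⅐)*(-8))/m = -4/(7*m))
f(2, 4)*31 + E(-1) = 8*31 - 4/7/(-1) = 248 - 4/7*(-1) = 248 + 4/7 = 1740/7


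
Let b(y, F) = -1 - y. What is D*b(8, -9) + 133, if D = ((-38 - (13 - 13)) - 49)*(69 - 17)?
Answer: 40849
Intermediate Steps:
D = -4524 (D = ((-38 - 1*0) - 49)*52 = ((-38 + 0) - 49)*52 = (-38 - 49)*52 = -87*52 = -4524)
D*b(8, -9) + 133 = -4524*(-1 - 1*8) + 133 = -4524*(-1 - 8) + 133 = -4524*(-9) + 133 = 40716 + 133 = 40849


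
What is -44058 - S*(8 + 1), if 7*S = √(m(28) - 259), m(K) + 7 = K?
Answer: -44058 - 9*I*√238/7 ≈ -44058.0 - 19.835*I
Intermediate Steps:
m(K) = -7 + K
S = I*√238/7 (S = √((-7 + 28) - 259)/7 = √(21 - 259)/7 = √(-238)/7 = (I*√238)/7 = I*√238/7 ≈ 2.2039*I)
-44058 - S*(8 + 1) = -44058 - I*√238/7*(8 + 1) = -44058 - I*√238/7*9 = -44058 - 9*I*√238/7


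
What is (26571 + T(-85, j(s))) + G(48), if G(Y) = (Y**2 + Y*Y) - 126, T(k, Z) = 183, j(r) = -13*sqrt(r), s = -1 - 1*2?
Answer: 31236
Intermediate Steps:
s = -3 (s = -1 - 2 = -3)
G(Y) = -126 + 2*Y**2 (G(Y) = (Y**2 + Y**2) - 126 = 2*Y**2 - 126 = -126 + 2*Y**2)
(26571 + T(-85, j(s))) + G(48) = (26571 + 183) + (-126 + 2*48**2) = 26754 + (-126 + 2*2304) = 26754 + (-126 + 4608) = 26754 + 4482 = 31236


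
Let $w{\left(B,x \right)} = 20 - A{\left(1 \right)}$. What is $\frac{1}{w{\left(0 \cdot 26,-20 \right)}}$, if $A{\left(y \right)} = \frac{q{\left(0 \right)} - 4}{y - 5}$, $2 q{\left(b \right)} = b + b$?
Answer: $\frac{1}{19} \approx 0.052632$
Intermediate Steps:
$q{\left(b \right)} = b$ ($q{\left(b \right)} = \frac{b + b}{2} = \frac{2 b}{2} = b$)
$A{\left(y \right)} = - \frac{4}{-5 + y}$ ($A{\left(y \right)} = \frac{0 - 4}{y - 5} = - \frac{4}{-5 + y}$)
$w{\left(B,x \right)} = 19$ ($w{\left(B,x \right)} = 20 - - \frac{4}{-5 + 1} = 20 - - \frac{4}{-4} = 20 - \left(-4\right) \left(- \frac{1}{4}\right) = 20 - 1 = 19$)
$\frac{1}{w{\left(0 \cdot 26,-20 \right)}} = \frac{1}{19}$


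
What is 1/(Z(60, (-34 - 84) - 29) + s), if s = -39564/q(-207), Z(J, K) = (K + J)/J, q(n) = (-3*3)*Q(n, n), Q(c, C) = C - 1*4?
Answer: -4220/94039 ≈ -0.044875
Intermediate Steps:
Q(c, C) = -4 + C (Q(c, C) = C - 4 = -4 + C)
q(n) = 36 - 9*n (q(n) = (-3*3)*(-4 + n) = -9*(-4 + n) = 36 - 9*n)
Z(J, K) = (J + K)/J
s = -4396/211 (s = -39564/(36 - 9*(-207)) = -39564/(36 + 1863) = -39564/1899 = -39564*1/1899 = -4396/211 ≈ -20.834)
1/(Z(60, (-34 - 84) - 29) + s) = 1/((60 + ((-34 - 84) - 29))/60 - 4396/211) = 1/((60 + (-118 - 29))/60 - 4396/211) = 1/((60 - 147)/60 - 4396/211) = 1/((1/60)*(-87) - 4396/211) = 1/(-29/20 - 4396/211) = 1/(-94039/4220) = -4220/94039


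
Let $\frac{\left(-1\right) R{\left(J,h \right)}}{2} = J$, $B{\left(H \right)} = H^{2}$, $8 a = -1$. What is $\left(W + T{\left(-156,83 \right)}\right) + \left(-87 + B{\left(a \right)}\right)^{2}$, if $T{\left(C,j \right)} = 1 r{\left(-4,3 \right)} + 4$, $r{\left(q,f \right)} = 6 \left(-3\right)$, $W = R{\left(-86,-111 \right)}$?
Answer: $\frac{31638657}{4096} \approx 7724.3$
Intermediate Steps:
$a = - \frac{1}{8}$ ($a = \frac{1}{8} \left(-1\right) = - \frac{1}{8} \approx -0.125$)
$R{\left(J,h \right)} = - 2 J$
$W = 172$ ($W = \left(-2\right) \left(-86\right) = 172$)
$r{\left(q,f \right)} = -18$
$T{\left(C,j \right)} = -14$ ($T{\left(C,j \right)} = 1 \left(-18\right) + 4 = -18 + 4 = -14$)
$\left(W + T{\left(-156,83 \right)}\right) + \left(-87 + B{\left(a \right)}\right)^{2} = \left(172 - 14\right) + \left(-87 + \left(- \frac{1}{8}\right)^{2}\right)^{2} = 158 + \left(-87 + \frac{1}{64}\right)^{2} = 158 + \left(- \frac{5567}{64}\right)^{2} = 158 + \frac{30991489}{4096} = \frac{31638657}{4096}$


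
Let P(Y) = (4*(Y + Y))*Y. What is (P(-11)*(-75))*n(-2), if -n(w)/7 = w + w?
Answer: -2032800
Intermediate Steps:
P(Y) = 8*Y**2 (P(Y) = (4*(2*Y))*Y = (8*Y)*Y = 8*Y**2)
n(w) = -14*w (n(w) = -7*(w + w) = -14*w)
(P(-11)*(-75))*n(-2) = ((8*(-11)**2)*(-75))*(-14*(-2)) = ((8*121)*(-75))*28 = (968*(-75))*28 = -72600*28 = -2032800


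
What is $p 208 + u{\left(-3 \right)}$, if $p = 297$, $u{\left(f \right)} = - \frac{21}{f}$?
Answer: $61783$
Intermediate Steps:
$p 208 + u{\left(-3 \right)} = 297 \cdot 208 - \frac{21}{-3} = 61776 - -7 = 61776 + 7 = 61783$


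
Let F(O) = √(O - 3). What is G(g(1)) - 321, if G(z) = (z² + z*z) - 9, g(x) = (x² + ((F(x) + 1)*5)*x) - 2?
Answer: -398 + 80*I*√2 ≈ -398.0 + 113.14*I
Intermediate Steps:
F(O) = √(-3 + O)
g(x) = -2 + x² + x*(5 + 5*√(-3 + x)) (g(x) = (x² + ((√(-3 + x) + 1)*5)*x) - 2 = (x² + ((1 + √(-3 + x))*5)*x) - 2 = (x² + (5 + 5*√(-3 + x))*x) - 2 = (x² + x*(5 + 5*√(-3 + x))) - 2 = -2 + x² + x*(5 + 5*√(-3 + x)))
G(z) = -9 + 2*z² (G(z) = (z² + z²) - 9 = 2*z² - 9 = -9 + 2*z²)
G(g(1)) - 321 = (-9 + 2*(-2 + 1² + 5*1 + 5*1*√(-3 + 1))²) - 321 = (-9 + 2*(-2 + 1 + 5 + 5*1*√(-2))²) - 321 = (-9 + 2*(-2 + 1 + 5 + 5*1*(I*√2))²) - 321 = (-9 + 2*(-2 + 1 + 5 + 5*I*√2)²) - 321 = (-9 + 2*(4 + 5*I*√2)²) - 321 = -330 + 2*(4 + 5*I*√2)²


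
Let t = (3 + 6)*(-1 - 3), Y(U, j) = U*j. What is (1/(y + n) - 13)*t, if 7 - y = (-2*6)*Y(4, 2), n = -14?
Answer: 41616/89 ≈ 467.60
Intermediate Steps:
y = 103 (y = 7 - (-2*6)*4*2 = 7 - (-12)*8 = 7 - 1*(-96) = 7 + 96 = 103)
t = -36 (t = 9*(-4) = -36)
(1/(y + n) - 13)*t = (1/(103 - 14) - 13)*(-36) = (1/89 - 13)*(-36) = -1156/89*(-36) = 41616/89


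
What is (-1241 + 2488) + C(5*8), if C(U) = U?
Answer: 1287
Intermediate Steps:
(-1241 + 2488) + C(5*8) = (-1241 + 2488) + 5*8 = 1247 + 40 = 1287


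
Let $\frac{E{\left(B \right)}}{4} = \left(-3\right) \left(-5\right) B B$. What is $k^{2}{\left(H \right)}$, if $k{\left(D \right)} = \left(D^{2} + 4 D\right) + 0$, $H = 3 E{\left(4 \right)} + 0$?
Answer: $68988307046400$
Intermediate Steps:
$E{\left(B \right)} = 60 B^{2}$ ($E{\left(B \right)} = 4 \left(-3\right) \left(-5\right) B B = 4 \cdot 15 B^{2} = 60 B^{2}$)
$H = 2880$ ($H = 3 \cdot 60 \cdot 4^{2} + 0 = 3 \cdot 60 \cdot 16 + 0 = 3 \cdot 960 + 0 = 2880 + 0 = 2880$)
$k{\left(D \right)} = D^{2} + 4 D$
$k^{2}{\left(H \right)} = \left(2880 \left(4 + 2880\right)\right)^{2} = \left(2880 \cdot 2884\right)^{2} = 8305920^{2} = 68988307046400$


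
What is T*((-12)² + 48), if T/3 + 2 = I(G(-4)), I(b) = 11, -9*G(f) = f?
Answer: 5184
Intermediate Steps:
G(f) = -f/9
T = 27 (T = -6 + 3*11 = -6 + 33 = 27)
T*((-12)² + 48) = 27*((-12)² + 48) = 27*(144 + 48) = 27*192 = 5184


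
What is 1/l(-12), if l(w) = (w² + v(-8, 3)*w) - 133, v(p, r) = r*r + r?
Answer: -1/133 ≈ -0.0075188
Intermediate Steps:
v(p, r) = r + r² (v(p, r) = r² + r = r + r²)
l(w) = -133 + w² + 12*w (l(w) = (w² + (3*(1 + 3))*w) - 133 = (w² + (3*4)*w) - 133 = (w² + 12*w) - 133 = -133 + w² + 12*w)
1/l(-12) = 1/(-133 + (-12)² + 12*(-12)) = 1/(-133 + 144 - 144) = 1/(-133) = -1/133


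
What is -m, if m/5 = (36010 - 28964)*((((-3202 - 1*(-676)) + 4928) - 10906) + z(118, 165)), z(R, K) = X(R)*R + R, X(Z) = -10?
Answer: 337010180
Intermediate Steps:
z(R, K) = -9*R (z(R, K) = -10*R + R = -9*R)
m = -337010180 (m = 5*((36010 - 28964)*((((-3202 - 1*(-676)) + 4928) - 10906) - 9*118)) = 5*(7046*((((-3202 + 676) + 4928) - 10906) - 1062)) = 5*(7046*(((-2526 + 4928) - 10906) - 1062)) = 5*(7046*((2402 - 10906) - 1062)) = 5*(7046*(-8504 - 1062)) = 5*(7046*(-9566)) = 5*(-67402036) = -337010180)
-m = -1*(-337010180) = 337010180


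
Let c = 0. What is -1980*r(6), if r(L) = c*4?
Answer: 0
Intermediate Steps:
r(L) = 0 (r(L) = 0*4 = 0)
-1980*r(6) = -1980*0 = 0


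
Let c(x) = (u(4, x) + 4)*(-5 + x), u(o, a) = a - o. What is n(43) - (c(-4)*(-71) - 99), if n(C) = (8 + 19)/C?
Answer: 114192/43 ≈ 2655.6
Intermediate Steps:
n(C) = 27/C
c(x) = x*(-5 + x) (c(x) = ((x - 1*4) + 4)*(-5 + x) = ((x - 4) + 4)*(-5 + x) = ((-4 + x) + 4)*(-5 + x) = x*(-5 + x))
n(43) - (c(-4)*(-71) - 99) = 27/43 - (-4*(-5 - 4)*(-71) - 99) = 27*(1/43) - (-4*(-9)*(-71) - 99) = 27/43 - (36*(-71) - 99) = 27/43 - (-2556 - 99) = 27/43 - 1*(-2655) = 27/43 + 2655 = 114192/43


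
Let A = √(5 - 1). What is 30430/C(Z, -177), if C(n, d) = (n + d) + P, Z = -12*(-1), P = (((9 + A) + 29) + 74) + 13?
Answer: -15215/19 ≈ -800.79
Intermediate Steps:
A = 2 (A = √4 = 2)
P = 127 (P = (((9 + 2) + 29) + 74) + 13 = ((11 + 29) + 74) + 13 = (40 + 74) + 13 = 114 + 13 = 127)
Z = 12
C(n, d) = 127 + d + n (C(n, d) = (n + d) + 127 = (d + n) + 127 = 127 + d + n)
30430/C(Z, -177) = 30430/(127 - 177 + 12) = 30430/(-38) = 30430*(-1/38) = -15215/19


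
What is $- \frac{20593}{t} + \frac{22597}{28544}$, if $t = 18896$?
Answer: $- \frac{10050855}{33710464} \approx -0.29815$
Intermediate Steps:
$- \frac{20593}{t} + \frac{22597}{28544} = - \frac{20593}{18896} + \frac{22597}{28544} = - \frac{10050855}{33710464}$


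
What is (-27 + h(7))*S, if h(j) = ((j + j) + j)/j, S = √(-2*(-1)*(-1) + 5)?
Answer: -24*√3 ≈ -41.569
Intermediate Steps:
S = √3 (S = √(2*(-1) + 5) = √(-2 + 5) = √3 ≈ 1.7320)
h(j) = 3 (h(j) = (2*j + j)/j = (3*j)/j = 3)
(-27 + h(7))*S = (-27 + 3)*√3 = -24*√3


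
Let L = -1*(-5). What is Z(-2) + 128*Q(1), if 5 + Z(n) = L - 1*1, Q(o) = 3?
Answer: 383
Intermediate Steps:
L = 5
Z(n) = -1 (Z(n) = -5 + (5 - 1*1) = -5 + (5 - 1) = -5 + 4 = -1)
Z(-2) + 128*Q(1) = -1 + 128*3 = -1 + 384 = 383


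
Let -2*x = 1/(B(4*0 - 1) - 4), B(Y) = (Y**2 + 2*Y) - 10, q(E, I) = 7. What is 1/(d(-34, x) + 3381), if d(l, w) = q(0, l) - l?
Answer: 1/3422 ≈ 0.00029223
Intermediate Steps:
B(Y) = -10 + Y**2 + 2*Y
x = 1/30 (x = -1/(2*((-10 + (4*0 - 1)**2 + 2*(4*0 - 1)) - 4)) = -1/(2*((-10 + (0 - 1)**2 + 2*(0 - 1)) - 4)) = -1/(2*((-10 + (-1)**2 + 2*(-1)) - 4)) = -1/(2*((-10 + 1 - 2) - 4)) = -1/(2*(-11 - 4)) = -1/2/(-15) = -1/2*(-1/15) = 1/30 ≈ 0.033333)
d(l, w) = 7 - l
1/(d(-34, x) + 3381) = 1/((7 - 1*(-34)) + 3381) = 1/((7 + 34) + 3381) = 1/(41 + 3381) = 1/3422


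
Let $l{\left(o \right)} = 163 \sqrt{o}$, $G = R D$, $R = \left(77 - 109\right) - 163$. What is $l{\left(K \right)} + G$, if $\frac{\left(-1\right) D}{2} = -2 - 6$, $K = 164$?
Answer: $-3120 + 326 \sqrt{41} \approx -1032.6$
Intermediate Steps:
$R = -195$ ($R = -32 - 163 = -195$)
$D = 16$ ($D = - 2 \left(-2 - 6\right) = \left(-2\right) \left(-8\right) = 16$)
$G = -3120$ ($G = \left(-195\right) 16 = -3120$)
$l{\left(K \right)} + G = 163 \sqrt{164} - 3120 = 163 \cdot 2 \sqrt{41} - 3120 = 326 \sqrt{41} - 3120 = -3120 + 326 \sqrt{41}$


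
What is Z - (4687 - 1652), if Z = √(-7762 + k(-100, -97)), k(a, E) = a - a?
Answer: -3035 + I*√7762 ≈ -3035.0 + 88.102*I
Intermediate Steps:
k(a, E) = 0
Z = I*√7762 (Z = √(-7762 + 0) = √(-7762) = I*√7762 ≈ 88.102*I)
Z - (4687 - 1652) = I*√7762 - (4687 - 1652) = I*√7762 - 1*3035 = I*√7762 - 3035 = -3035 + I*√7762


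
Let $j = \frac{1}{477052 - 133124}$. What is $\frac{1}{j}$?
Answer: $343928$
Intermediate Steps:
$j = \frac{1}{343928} \approx 2.9076 \cdot 10^{-6}$
$\frac{1}{j} = \frac{1}{\frac{1}{343928}} = 343928$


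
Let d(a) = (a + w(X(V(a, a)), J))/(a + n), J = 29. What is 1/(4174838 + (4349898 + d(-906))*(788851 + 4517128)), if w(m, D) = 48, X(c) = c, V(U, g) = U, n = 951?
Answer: 15/346205556714706 ≈ 4.3327e-14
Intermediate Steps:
d(a) = (48 + a)/(951 + a) (d(a) = (a + 48)/(a + 951) = (48 + a)/(951 + a))
1/(4174838 + (4349898 + d(-906))*(788851 + 4517128)) = 1/(4174838 + (4349898 + (48 - 906)/(951 - 906))*(788851 + 4517128)) = 1/(4174838 + (4349898 - 858/45)*5305979) = 1/(4174838 + (4349898 + (1/45)*(-858))*5305979) = 1/(4174838 + (4349898 - 286/15)*5305979) = 1/(4174838 + (65248184/15)*5305979) = 1/(4174838 + 346205494092136/15) = 1/(346205556714706/15) = 15/346205556714706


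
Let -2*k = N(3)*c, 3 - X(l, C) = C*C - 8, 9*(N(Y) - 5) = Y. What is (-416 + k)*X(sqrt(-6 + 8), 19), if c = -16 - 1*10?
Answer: 364000/3 ≈ 1.2133e+5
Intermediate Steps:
N(Y) = 5 + Y/9
c = -26 (c = -16 - 10 = -26)
X(l, C) = 11 - C**2 (X(l, C) = 3 - (C*C - 8) = 3 - (C**2 - 8) = 3 - (-8 + C**2) = 3 + (8 - C**2) = 11 - C**2)
k = 208/3 (k = -(5 + (1/9)*3)*(-26)/2 = -(5 + 1/3)*(-26)/2 = -8*(-26)/3 = -1/2*(-416/3) = 208/3 ≈ 69.333)
(-416 + k)*X(sqrt(-6 + 8), 19) = (-416 + 208/3)*(11 - 1*19**2) = -1040*(11 - 1*361)/3 = -1040*(11 - 361)/3 = -1040/3*(-350) = 364000/3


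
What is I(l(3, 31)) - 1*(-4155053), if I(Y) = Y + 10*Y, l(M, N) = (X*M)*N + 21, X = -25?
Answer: 4129709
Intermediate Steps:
l(M, N) = 21 - 25*M*N (l(M, N) = (-25*M)*N + 21 = -25*M*N + 21 = 21 - 25*M*N)
I(Y) = 11*Y
I(l(3, 31)) - 1*(-4155053) = 11*(21 - 25*3*31) - 1*(-4155053) = 11*(21 - 2325) + 4155053 = 11*(-2304) + 4155053 = -25344 + 4155053 = 4129709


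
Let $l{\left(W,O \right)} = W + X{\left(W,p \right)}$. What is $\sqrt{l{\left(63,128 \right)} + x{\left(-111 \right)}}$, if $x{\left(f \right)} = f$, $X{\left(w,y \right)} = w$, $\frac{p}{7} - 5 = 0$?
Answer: $\sqrt{15} \approx 3.873$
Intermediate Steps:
$p = 35$ ($p = 35 + 7 \cdot 0 = 35 + 0 = 35$)
$l{\left(W,O \right)} = 2 W$ ($l{\left(W,O \right)} = W + W = 2 W$)
$\sqrt{l{\left(63,128 \right)} + x{\left(-111 \right)}} = \sqrt{2 \cdot 63 - 111} = \sqrt{126 - 111} = \sqrt{15}$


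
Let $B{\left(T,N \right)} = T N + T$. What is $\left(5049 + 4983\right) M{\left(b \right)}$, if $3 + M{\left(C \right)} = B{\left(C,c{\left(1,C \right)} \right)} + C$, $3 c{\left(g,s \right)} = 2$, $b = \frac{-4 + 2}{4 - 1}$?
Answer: $- \frac{143792}{3} \approx -47931.0$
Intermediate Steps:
$b = - \frac{2}{3} \approx -0.66667$
$c{\left(g,s \right)} = \frac{2}{3}$ ($c{\left(g,s \right)} = \frac{1}{3} \cdot 2 = \frac{2}{3}$)
$B{\left(T,N \right)} = T + N T$ ($B{\left(T,N \right)} = N T + T = T + N T$)
$M{\left(C \right)} = -3 + \frac{8 C}{3}$ ($M{\left(C \right)} = -3 + \left(C \left(1 + \frac{2}{3}\right) + C\right) = -3 + \left(C \frac{5}{3} + C\right) = -3 + \left(\frac{5 C}{3} + C\right) = -3 + \frac{8 C}{3}$)
$\left(5049 + 4983\right) M{\left(b \right)} = \left(5049 + 4983\right) \left(-3 + \frac{8}{3} \left(- \frac{2}{3}\right)\right) = 10032 \left(-3 - \frac{16}{9}\right) = 10032 \left(- \frac{43}{9}\right) = - \frac{143792}{3}$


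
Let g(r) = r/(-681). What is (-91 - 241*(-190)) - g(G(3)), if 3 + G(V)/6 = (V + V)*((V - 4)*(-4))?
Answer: 10373715/227 ≈ 45699.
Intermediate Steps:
G(V) = -18 + 12*V*(16 - 4*V) (G(V) = -18 + 6*((V + V)*((V - 4)*(-4))) = -18 + 6*((2*V)*((-4 + V)*(-4))) = -18 + 6*((2*V)*(16 - 4*V)) = -18 + 6*(2*V*(16 - 4*V)) = -18 + 12*V*(16 - 4*V))
g(r) = -r/681 (g(r) = r*(-1/681) = -r/681)
(-91 - 241*(-190)) - g(G(3)) = (-91 - 241*(-190)) - (-1)*(-18 - 48*3² + 192*3)/681 = (-91 + 45790) - (-1)*(-18 - 48*9 + 576)/681 = 45699 - (-1)*(-18 - 432 + 576)/681 = 45699 - (-1)*126/681 = 45699 - 1*(-42/227) = 45699 + 42/227 = 10373715/227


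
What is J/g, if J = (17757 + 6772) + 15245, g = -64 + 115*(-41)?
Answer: -13258/1593 ≈ -8.3227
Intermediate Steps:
g = -4779 (g = -64 - 4715 = -4779)
J = 39774 (J = 24529 + 15245 = 39774)
J/g = 39774/(-4779) = 39774*(-1/4779) = -13258/1593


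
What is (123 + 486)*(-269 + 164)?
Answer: -63945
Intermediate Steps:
(123 + 486)*(-269 + 164) = 609*(-105) = -63945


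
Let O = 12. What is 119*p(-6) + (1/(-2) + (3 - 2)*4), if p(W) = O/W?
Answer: -469/2 ≈ -234.50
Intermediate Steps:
p(W) = 12/W
119*p(-6) + (1/(-2) + (3 - 2)*4) = 119*(12/(-6)) + (1/(-2) + (3 - 2)*4) = 119*(12*(-1/6)) + (1*(-1/2) + 1*4) = 119*(-2) + (-1/2 + 4) = -238 + 7/2 = -469/2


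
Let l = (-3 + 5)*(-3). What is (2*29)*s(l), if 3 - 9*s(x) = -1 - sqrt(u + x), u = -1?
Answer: 232/9 + 58*I*sqrt(7)/9 ≈ 25.778 + 17.05*I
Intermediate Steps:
l = -6 (l = 2*(-3) = -6)
s(x) = 4/9 + sqrt(-1 + x)/9 (s(x) = 1/3 - (-1 - sqrt(-1 + x))/9 = 1/3 + (1/9 + sqrt(-1 + x)/9) = 4/9 + sqrt(-1 + x)/9)
(2*29)*s(l) = (2*29)*(4/9 + sqrt(-1 - 6)/9) = 58*(4/9 + sqrt(-7)/9) = 58*(4/9 + (I*sqrt(7))/9) = 58*(4/9 + I*sqrt(7)/9) = 232/9 + 58*I*sqrt(7)/9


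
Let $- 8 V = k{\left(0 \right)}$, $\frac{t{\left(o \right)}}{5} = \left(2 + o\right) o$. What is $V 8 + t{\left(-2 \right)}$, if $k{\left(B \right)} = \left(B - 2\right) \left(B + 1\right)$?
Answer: $2$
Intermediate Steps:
$t{\left(o \right)} = 5 o \left(2 + o\right)$ ($t{\left(o \right)} = 5 \left(2 + o\right) o = 5 o \left(2 + o\right)$)
$k{\left(B \right)} = \left(1 + B\right) \left(-2 + B\right)$ ($k{\left(B \right)} = \left(-2 + B\right) \left(1 + B\right) = \left(1 + B\right) \left(-2 + B\right)$)
$V = \frac{1}{4}$ ($V = - \frac{-2 + 0^{2} - 0}{8} = - \frac{-2 + 0 + 0}{8} = \left(- \frac{1}{8}\right) \left(-2\right) = \frac{1}{4} \approx 0.25$)
$V 8 + t{\left(-2 \right)} = \frac{1}{4} \cdot 8 + 5 \left(-2\right) \left(2 - 2\right) = 2 + 5 \left(-2\right) 0 = 2 + 0 = 2$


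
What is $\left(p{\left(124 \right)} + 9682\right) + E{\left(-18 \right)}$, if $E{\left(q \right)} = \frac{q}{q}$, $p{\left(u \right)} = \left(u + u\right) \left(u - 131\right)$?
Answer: $7947$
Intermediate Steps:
$p{\left(u \right)} = 2 u \left(-131 + u\right)$
$E{\left(q \right)} = 1$
$\left(p{\left(124 \right)} + 9682\right) + E{\left(-18 \right)} = \left(2 \cdot 124 \left(-131 + 124\right) + 9682\right) + 1 = \left(2 \cdot 124 \left(-7\right) + 9682\right) + 1 = \left(-1736 + 9682\right) + 1 = 7946 + 1 = 7947$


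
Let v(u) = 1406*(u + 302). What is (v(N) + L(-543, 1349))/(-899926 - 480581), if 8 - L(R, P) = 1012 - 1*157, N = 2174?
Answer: -3480409/1380507 ≈ -2.5211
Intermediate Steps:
L(R, P) = -847 (L(R, P) = 8 - (1012 - 1*157) = 8 - (1012 - 157) = 8 - 1*855 = 8 - 855 = -847)
v(u) = 424612 + 1406*u (v(u) = 1406*(302 + u) = 424612 + 1406*u)
(v(N) + L(-543, 1349))/(-899926 - 480581) = ((424612 + 1406*2174) - 847)/(-899926 - 480581) = ((424612 + 3056644) - 847)/(-1380507) = (3481256 - 847)*(-1/1380507) = 3480409*(-1/1380507) = -3480409/1380507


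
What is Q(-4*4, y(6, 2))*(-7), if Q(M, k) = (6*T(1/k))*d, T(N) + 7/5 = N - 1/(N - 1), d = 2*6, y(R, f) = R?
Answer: 84/5 ≈ 16.800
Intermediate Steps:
d = 12
T(N) = -7/5 + N - 1/(-1 + N) (T(N) = -7/5 + (N - 1/(N - 1)) = -7/5 + (N - 1/(-1 + N)) = -7/5 + N - 1/(-1 + N))
Q(M, k) = 72*(2 - 12/k + 5/k²)/(5*(-1 + 1/k)) (Q(M, k) = (6*((2 - 12/k + 5*(1/k)²)/(5*(-1 + 1/k))))*12 = (6*((2 - 12/k + 5/k²)/(5*(-1 + 1/k))))*12 = (6*(2 - 12/k + 5/k²)/(5*(-1 + 1/k)))*12 = 72*(2 - 12/k + 5/k²)/(5*(-1 + 1/k)))
Q(-4*4, y(6, 2))*(-7) = ((72/5)*(-5 - 2*6² + 12*6)/(6*(-1 + 6)))*(-7) = ((72/5)*(⅙)*(-5 - 2*36 + 72)/5)*(-7) = ((72/5)*(⅙)*(⅕)*(-5 - 72 + 72))*(-7) = ((72/5)*(⅙)*(⅕)*(-5))*(-7) = -12/5*(-7) = 84/5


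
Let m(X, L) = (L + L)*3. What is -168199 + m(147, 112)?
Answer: -167527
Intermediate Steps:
m(X, L) = 6*L (m(X, L) = (2*L)*3 = 6*L)
-168199 + m(147, 112) = -168199 + 6*112 = -168199 + 672 = -167527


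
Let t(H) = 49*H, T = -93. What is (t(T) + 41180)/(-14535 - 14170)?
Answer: -36623/28705 ≈ -1.2758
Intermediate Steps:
(t(T) + 41180)/(-14535 - 14170) = (49*(-93) + 41180)/(-14535 - 14170) = (-4557 + 41180)/(-28705) = 36623*(-1/28705) = -36623/28705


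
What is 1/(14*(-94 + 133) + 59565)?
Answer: 1/60111 ≈ 1.6636e-5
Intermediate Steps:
1/(14*(-94 + 133) + 59565) = 1/(14*39 + 59565) = 1/(546 + 59565) = 1/60111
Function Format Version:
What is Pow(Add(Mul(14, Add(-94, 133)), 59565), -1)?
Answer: Rational(1, 60111) ≈ 1.6636e-5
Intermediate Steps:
Pow(Add(Mul(14, Add(-94, 133)), 59565), -1) = Pow(Add(Mul(14, 39), 59565), -1) = Pow(Add(546, 59565), -1) = Pow(60111, -1) = Rational(1, 60111)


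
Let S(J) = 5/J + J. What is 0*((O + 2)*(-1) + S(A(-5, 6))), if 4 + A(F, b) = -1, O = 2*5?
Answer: 0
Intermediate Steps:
O = 10
A(F, b) = -5 (A(F, b) = -4 - 1 = -5)
S(J) = J + 5/J
0*((O + 2)*(-1) + S(A(-5, 6))) = 0*((10 + 2)*(-1) + (-5 + 5/(-5))) = 0*(12*(-1) + (-5 + 5*(-⅕))) = 0*(-12 + (-5 - 1)) = 0*(-12 - 6) = 0*(-18) = 0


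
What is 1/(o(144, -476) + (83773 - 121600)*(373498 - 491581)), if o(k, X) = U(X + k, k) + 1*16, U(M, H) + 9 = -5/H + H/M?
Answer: 11952/53386304939297 ≈ 2.2388e-10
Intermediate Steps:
U(M, H) = -9 - 5/H + H/M (U(M, H) = -9 + (-5/H + H/M) = -9 - 5/H + H/M)
o(k, X) = 7 - 5/k + k/(X + k) (o(k, X) = (-9 - 5/k + k/(X + k)) + 1*16 = (-9 - 5/k + k/(X + k)) + 16 = 7 - 5/k + k/(X + k))
1/(o(144, -476) + (83773 - 121600)*(373498 - 491581)) = 1/((7 - 5/144 + 144/(-476 + 144)) + (83773 - 121600)*(373498 - 491581)) = 1/((7 - 5*1/144 + 144/(-332)) - 37827*(-118083)) = 1/((7 - 5/144 + 144*(-1/332)) + 4466725641) = 1/((7 - 5/144 - 36/83) + 4466725641) = 1/(78065/11952 + 4466725641) = 1/(53386304939297/11952) = 11952/53386304939297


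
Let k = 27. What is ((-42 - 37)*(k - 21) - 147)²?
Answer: 385641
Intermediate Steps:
((-42 - 37)*(k - 21) - 147)² = ((-42 - 37)*(27 - 21) - 147)² = (-79*6 - 147)² = (-474 - 147)² = (-621)² = 385641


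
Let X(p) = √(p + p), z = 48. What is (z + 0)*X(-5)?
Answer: 48*I*√10 ≈ 151.79*I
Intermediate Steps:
X(p) = √2*√p (X(p) = √(2*p) = √2*√p)
(z + 0)*X(-5) = (48 + 0)*(√2*√(-5)) = 48*(√2*(I*√5)) = 48*(I*√10) = 48*I*√10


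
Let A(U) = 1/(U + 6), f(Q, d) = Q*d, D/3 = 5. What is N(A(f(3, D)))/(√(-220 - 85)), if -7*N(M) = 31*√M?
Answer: 31*I*√15555/108885 ≈ 0.035508*I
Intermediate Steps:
D = 15 (D = 3*5 = 15)
A(U) = 1/(6 + U)
N(M) = -31*√M/7
N(A(f(3, D)))/(√(-220 - 85)) = (-31/(7*√(6 + 3*15)))/(√(-220 - 85)) = (-31/(7*√(6 + 45)))/(√(-305)) = (-31*√51/51/7)/((I*√305)) = (-31*√51/357)*(-I*√305/305) = 31*I*√15555/108885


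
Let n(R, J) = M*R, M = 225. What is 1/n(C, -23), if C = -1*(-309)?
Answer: 1/69525 ≈ 1.4383e-5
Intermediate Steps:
C = 309
n(R, J) = 225*R
1/n(C, -23) = 1/(225*309) = 1/69525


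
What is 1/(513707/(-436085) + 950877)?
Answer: 436085/414662682838 ≈ 1.0517e-6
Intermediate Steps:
1/(513707/(-436085) + 950877) = 1/(513707*(-1/436085) + 950877) = 1/(-513707/436085 + 950877) = 1/(414662682838/436085) = 436085/414662682838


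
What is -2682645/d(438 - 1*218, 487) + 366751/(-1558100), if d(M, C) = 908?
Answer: -522520273051/176844350 ≈ -2954.7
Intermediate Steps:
-2682645/d(438 - 1*218, 487) + 366751/(-1558100) = -2682645/908 + 366751/(-1558100) = -2682645*1/908 + 366751*(-1/1558100) = -2682645/908 - 366751/1558100 = -522520273051/176844350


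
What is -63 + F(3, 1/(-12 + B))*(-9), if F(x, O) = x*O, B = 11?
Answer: -36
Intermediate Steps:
F(x, O) = O*x
-63 + F(3, 1/(-12 + B))*(-9) = -63 + (3/(-12 + 11))*(-9) = -63 + (3/(-1))*(-9) = -63 - 1*3*(-9) = -63 - 3*(-9) = -63 + 27 = -36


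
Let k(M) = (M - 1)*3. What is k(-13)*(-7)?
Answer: 294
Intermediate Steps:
k(M) = -3 + 3*M (k(M) = (-1 + M)*3 = -3 + 3*M)
k(-13)*(-7) = (-3 + 3*(-13))*(-7) = (-3 - 39)*(-7) = -42*(-7) = 294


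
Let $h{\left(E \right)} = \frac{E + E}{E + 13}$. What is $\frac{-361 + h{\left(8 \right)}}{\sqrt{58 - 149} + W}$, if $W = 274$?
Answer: $- \frac{2072810}{1578507} + \frac{7565 i \sqrt{91}}{1578507} \approx -1.3131 + 0.045718 i$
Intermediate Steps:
$h{\left(E \right)} = \frac{2 E}{13 + E}$
$\frac{-361 + h{\left(8 \right)}}{\sqrt{58 - 149} + W} = \frac{-361 + 2 \cdot 8 \frac{1}{13 + 8}}{\sqrt{58 - 149} + 274} = \frac{-361 + 2 \cdot 8 \cdot \frac{1}{21}}{\sqrt{-91} + 274} = \frac{-361 + 2 \cdot 8 \cdot \frac{1}{21}}{i \sqrt{91} + 274} = \frac{-361 + \frac{16}{21}}{274 + i \sqrt{91}} = - \frac{7565}{21 \left(274 + i \sqrt{91}\right)}$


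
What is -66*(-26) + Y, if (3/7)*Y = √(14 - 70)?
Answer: 1716 + 14*I*√14/3 ≈ 1716.0 + 17.461*I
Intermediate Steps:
Y = 14*I*√14/3 (Y = 7*√(14 - 70)/3 = 7*√(-56)/3 = 7*(2*I*√14)/3 = 14*I*√14/3 ≈ 17.461*I)
-66*(-26) + Y = -66*(-26) + 14*I*√14/3 = 1716 + 14*I*√14/3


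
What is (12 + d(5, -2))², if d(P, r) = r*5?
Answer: 4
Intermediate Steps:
d(P, r) = 5*r
(12 + d(5, -2))² = (12 + 5*(-2))² = (12 - 10)² = 2² = 4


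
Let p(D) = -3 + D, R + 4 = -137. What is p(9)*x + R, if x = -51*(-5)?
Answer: 1389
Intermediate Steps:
R = -141 (R = -4 - 137 = -141)
x = 255
p(9)*x + R = (-3 + 9)*255 - 141 = 6*255 - 141 = 1530 - 141 = 1389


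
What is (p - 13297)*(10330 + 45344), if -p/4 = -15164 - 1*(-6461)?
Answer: 1197826110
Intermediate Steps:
p = 34812 (p = -4*(-15164 - 1*(-6461)) = -4*(-15164 + 6461) = -4*(-8703) = 34812)
(p - 13297)*(10330 + 45344) = (34812 - 13297)*(10330 + 45344) = 21515*55674 = 1197826110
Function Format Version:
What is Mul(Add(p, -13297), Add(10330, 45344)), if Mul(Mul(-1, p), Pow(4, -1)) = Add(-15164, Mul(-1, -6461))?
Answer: 1197826110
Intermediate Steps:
p = 34812 (p = Mul(-4, Add(-15164, Mul(-1, -6461))) = Mul(-4, Add(-15164, 6461)) = Mul(-4, -8703) = 34812)
Mul(Add(p, -13297), Add(10330, 45344)) = Mul(Add(34812, -13297), Add(10330, 45344)) = Mul(21515, 55674) = 1197826110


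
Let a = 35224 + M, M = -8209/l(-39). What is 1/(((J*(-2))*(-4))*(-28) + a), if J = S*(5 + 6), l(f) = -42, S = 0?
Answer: 42/1487617 ≈ 2.8233e-5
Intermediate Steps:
J = 0 (J = 0*(5 + 6) = 0*11 = 0)
M = 8209/42 (M = -8209/(-42) = -8209*(-1/42) = 8209/42 ≈ 195.45)
a = 1487617/42 (a = 35224 + 8209/42 = 1487617/42 ≈ 35419.)
1/(((J*(-2))*(-4))*(-28) + a) = 1/(((0*(-2))*(-4))*(-28) + 1487617/42) = 1/((0*(-4))*(-28) + 1487617/42) = 1/(0*(-28) + 1487617/42) = 1/(0 + 1487617/42) = 1/(1487617/42) = 42/1487617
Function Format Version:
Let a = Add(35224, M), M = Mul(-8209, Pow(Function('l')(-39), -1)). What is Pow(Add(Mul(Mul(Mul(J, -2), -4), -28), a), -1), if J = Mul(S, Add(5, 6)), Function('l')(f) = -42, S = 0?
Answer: Rational(42, 1487617) ≈ 2.8233e-5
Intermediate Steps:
J = 0 (J = Mul(0, Add(5, 6)) = Mul(0, 11) = 0)
M = Rational(8209, 42) (M = Mul(-8209, Pow(-42, -1)) = Mul(-8209, Rational(-1, 42)) = Rational(8209, 42) ≈ 195.45)
a = Rational(1487617, 42) (a = Add(35224, Rational(8209, 42)) = Rational(1487617, 42) ≈ 35419.)
Pow(Add(Mul(Mul(Mul(J, -2), -4), -28), a), -1) = Pow(Add(Mul(Mul(Mul(0, -2), -4), -28), Rational(1487617, 42)), -1) = Pow(Add(Mul(Mul(0, -4), -28), Rational(1487617, 42)), -1) = Pow(Add(Mul(0, -28), Rational(1487617, 42)), -1) = Pow(Add(0, Rational(1487617, 42)), -1) = Pow(Rational(1487617, 42), -1) = Rational(42, 1487617)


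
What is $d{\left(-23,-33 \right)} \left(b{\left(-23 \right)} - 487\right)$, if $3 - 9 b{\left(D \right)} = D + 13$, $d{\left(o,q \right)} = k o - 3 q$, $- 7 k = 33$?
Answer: $- \frac{2115080}{21} \approx -1.0072 \cdot 10^{5}$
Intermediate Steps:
$k = - \frac{33}{7}$ ($k = \left(- \frac{1}{7}\right) 33 = - \frac{33}{7} \approx -4.7143$)
$d{\left(o,q \right)} = - 3 q - \frac{33 o}{7}$ ($d{\left(o,q \right)} = - \frac{33 o}{7} - 3 q = - 3 q - \frac{33 o}{7}$)
$b{\left(D \right)} = - \frac{10}{9} - \frac{D}{9}$ ($b{\left(D \right)} = \frac{1}{3} - \frac{D + 13}{9} = \frac{1}{3} - \frac{13 + D}{9} = \frac{1}{3} - \left(\frac{13}{9} + \frac{D}{9}\right) = - \frac{10}{9} - \frac{D}{9}$)
$d{\left(-23,-33 \right)} \left(b{\left(-23 \right)} - 487\right) = \left(\left(-3\right) \left(-33\right) - - \frac{759}{7}\right) \left(\left(- \frac{10}{9} - - \frac{23}{9}\right) - 487\right) = \left(99 + \frac{759}{7}\right) \left(\left(- \frac{10}{9} + \frac{23}{9}\right) - 487\right) = \frac{1452 \left(\frac{13}{9} - 487\right)}{7} = \frac{1452}{7} \left(- \frac{4370}{9}\right) = - \frac{2115080}{21}$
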